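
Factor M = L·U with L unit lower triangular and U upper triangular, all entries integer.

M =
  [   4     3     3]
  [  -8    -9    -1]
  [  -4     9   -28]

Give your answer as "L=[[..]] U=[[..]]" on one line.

L=[[1,0,0],[-2,1,0],[-1,-4,1]] U=[[4,3,3],[0,-3,5],[0,0,-5]]

  row1 -= -2·row0 → [0,-3,5]
  row2 -= -1·row0 → [0,12,-25]
  row2 -= -4·row1 → [0,0,-5]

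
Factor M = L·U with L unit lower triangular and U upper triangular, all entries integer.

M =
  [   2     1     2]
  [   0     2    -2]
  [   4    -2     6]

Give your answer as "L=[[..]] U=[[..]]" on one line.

L=[[1,0,0],[0,1,0],[2,-2,1]] U=[[2,1,2],[0,2,-2],[0,0,-2]]

  r1 -= 0·r0 → [0,2,-2]
  r2 -= 2·r0 → [0,-4,2]
  r2 -= -2·r1 → [0,0,-2]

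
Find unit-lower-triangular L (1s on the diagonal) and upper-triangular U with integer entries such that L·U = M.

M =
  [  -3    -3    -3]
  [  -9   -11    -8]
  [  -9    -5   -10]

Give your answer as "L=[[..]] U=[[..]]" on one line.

  R1 -= 3·R0 → [0,-2,1]
  R2 -= 3·R0 → [0,4,-1]
  R2 -= -2·R1 → [0,0,1]

L=[[1,0,0],[3,1,0],[3,-2,1]] U=[[-3,-3,-3],[0,-2,1],[0,0,1]]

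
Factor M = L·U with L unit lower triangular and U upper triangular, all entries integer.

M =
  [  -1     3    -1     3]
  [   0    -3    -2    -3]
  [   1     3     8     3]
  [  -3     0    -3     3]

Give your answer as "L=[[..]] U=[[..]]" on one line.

L=[[1,0,0,0],[0,1,0,0],[-1,-2,1,0],[3,3,2,1]] U=[[-1,3,-1,3],[0,-3,-2,-3],[0,0,3,0],[0,0,0,3]]

  R1 -= 0·R0 → [0,-3,-2,-3]
  R2 -= -1·R0 → [0,6,7,6]
  R3 -= 3·R0 → [0,-9,0,-6]
  R2 -= -2·R1 → [0,0,3,0]
  R3 -= 3·R1 → [0,0,6,3]
  R3 -= 2·R2 → [0,0,0,3]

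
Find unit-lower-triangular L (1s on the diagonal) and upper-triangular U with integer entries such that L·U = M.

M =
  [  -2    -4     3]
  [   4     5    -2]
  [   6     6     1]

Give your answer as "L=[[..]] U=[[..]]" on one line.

L=[[1,0,0],[-2,1,0],[-3,2,1]] U=[[-2,-4,3],[0,-3,4],[0,0,2]]

  r1 -= -2·r0 → [0,-3,4]
  r2 -= -3·r0 → [0,-6,10]
  r2 -= 2·r1 → [0,0,2]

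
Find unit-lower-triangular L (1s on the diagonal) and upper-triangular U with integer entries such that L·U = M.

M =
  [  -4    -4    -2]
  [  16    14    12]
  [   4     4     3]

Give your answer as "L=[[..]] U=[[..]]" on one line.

L=[[1,0,0],[-4,1,0],[-1,0,1]] U=[[-4,-4,-2],[0,-2,4],[0,0,1]]

  row1 -= -4·row0 → [0,-2,4]
  row2 -= -1·row0 → [0,0,1]
  row2 -= 0·row1 → [0,0,1]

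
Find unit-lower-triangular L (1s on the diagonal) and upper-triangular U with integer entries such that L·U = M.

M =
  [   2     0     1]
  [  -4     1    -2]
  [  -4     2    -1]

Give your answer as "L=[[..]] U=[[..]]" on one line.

L=[[1,0,0],[-2,1,0],[-2,2,1]] U=[[2,0,1],[0,1,0],[0,0,1]]

  r1 -= -2·r0 → [0,1,0]
  r2 -= -2·r0 → [0,2,1]
  r2 -= 2·r1 → [0,0,1]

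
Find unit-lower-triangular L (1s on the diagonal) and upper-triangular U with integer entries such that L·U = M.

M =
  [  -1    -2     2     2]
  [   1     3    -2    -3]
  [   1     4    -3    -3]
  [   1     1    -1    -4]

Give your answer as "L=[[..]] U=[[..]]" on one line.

L=[[1,0,0,0],[-1,1,0,0],[-1,2,1,0],[-1,-1,-1,1]] U=[[-1,-2,2,2],[0,1,0,-1],[0,0,-1,1],[0,0,0,-2]]

  r1 -= -1·r0 → [0,1,0,-1]
  r2 -= -1·r0 → [0,2,-1,-1]
  r3 -= -1·r0 → [0,-1,1,-2]
  r2 -= 2·r1 → [0,0,-1,1]
  r3 -= -1·r1 → [0,0,1,-3]
  r3 -= -1·r2 → [0,0,0,-2]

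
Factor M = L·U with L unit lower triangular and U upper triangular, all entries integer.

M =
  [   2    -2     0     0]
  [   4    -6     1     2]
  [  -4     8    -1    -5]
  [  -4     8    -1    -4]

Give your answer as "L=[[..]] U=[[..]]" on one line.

  R1 -= 2·R0 → [0,-2,1,2]
  R2 -= -2·R0 → [0,4,-1,-5]
  R3 -= -2·R0 → [0,4,-1,-4]
  R2 -= -2·R1 → [0,0,1,-1]
  R3 -= -2·R1 → [0,0,1,0]
  R3 -= 1·R2 → [0,0,0,1]

L=[[1,0,0,0],[2,1,0,0],[-2,-2,1,0],[-2,-2,1,1]] U=[[2,-2,0,0],[0,-2,1,2],[0,0,1,-1],[0,0,0,1]]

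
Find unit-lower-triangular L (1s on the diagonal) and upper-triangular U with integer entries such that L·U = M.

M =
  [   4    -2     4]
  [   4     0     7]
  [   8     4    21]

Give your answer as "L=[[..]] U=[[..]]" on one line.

  row1 -= 1·row0 → [0,2,3]
  row2 -= 2·row0 → [0,8,13]
  row2 -= 4·row1 → [0,0,1]

L=[[1,0,0],[1,1,0],[2,4,1]] U=[[4,-2,4],[0,2,3],[0,0,1]]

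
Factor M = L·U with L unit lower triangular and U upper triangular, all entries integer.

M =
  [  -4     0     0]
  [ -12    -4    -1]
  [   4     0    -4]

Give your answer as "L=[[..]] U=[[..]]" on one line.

L=[[1,0,0],[3,1,0],[-1,0,1]] U=[[-4,0,0],[0,-4,-1],[0,0,-4]]

  r1 -= 3·r0 → [0,-4,-1]
  r2 -= -1·r0 → [0,0,-4]
  r2 -= 0·r1 → [0,0,-4]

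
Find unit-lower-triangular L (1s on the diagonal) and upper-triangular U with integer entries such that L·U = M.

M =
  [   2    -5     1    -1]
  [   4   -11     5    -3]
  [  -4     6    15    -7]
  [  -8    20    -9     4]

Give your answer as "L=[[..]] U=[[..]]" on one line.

  row1 -= 2·row0 → [0,-1,3,-1]
  row2 -= -2·row0 → [0,-4,17,-9]
  row3 -= -4·row0 → [0,0,-5,0]
  row2 -= 4·row1 → [0,0,5,-5]
  row3 -= 0·row1 → [0,0,-5,0]
  row3 -= -1·row2 → [0,0,0,-5]

L=[[1,0,0,0],[2,1,0,0],[-2,4,1,0],[-4,0,-1,1]] U=[[2,-5,1,-1],[0,-1,3,-1],[0,0,5,-5],[0,0,0,-5]]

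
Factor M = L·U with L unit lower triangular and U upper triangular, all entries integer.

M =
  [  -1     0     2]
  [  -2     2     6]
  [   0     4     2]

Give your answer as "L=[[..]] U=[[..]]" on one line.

  R1 -= 2·R0 → [0,2,2]
  R2 -= 0·R0 → [0,4,2]
  R2 -= 2·R1 → [0,0,-2]

L=[[1,0,0],[2,1,0],[0,2,1]] U=[[-1,0,2],[0,2,2],[0,0,-2]]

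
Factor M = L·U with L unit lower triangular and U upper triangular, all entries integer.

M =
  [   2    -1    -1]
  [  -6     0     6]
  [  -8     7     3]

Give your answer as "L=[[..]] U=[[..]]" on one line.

L=[[1,0,0],[-3,1,0],[-4,-1,1]] U=[[2,-1,-1],[0,-3,3],[0,0,2]]

  R1 -= -3·R0 → [0,-3,3]
  R2 -= -4·R0 → [0,3,-1]
  R2 -= -1·R1 → [0,0,2]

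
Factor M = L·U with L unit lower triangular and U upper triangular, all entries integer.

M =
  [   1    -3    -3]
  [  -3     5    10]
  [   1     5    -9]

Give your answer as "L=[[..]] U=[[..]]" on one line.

  row1 -= -3·row0 → [0,-4,1]
  row2 -= 1·row0 → [0,8,-6]
  row2 -= -2·row1 → [0,0,-4]

L=[[1,0,0],[-3,1,0],[1,-2,1]] U=[[1,-3,-3],[0,-4,1],[0,0,-4]]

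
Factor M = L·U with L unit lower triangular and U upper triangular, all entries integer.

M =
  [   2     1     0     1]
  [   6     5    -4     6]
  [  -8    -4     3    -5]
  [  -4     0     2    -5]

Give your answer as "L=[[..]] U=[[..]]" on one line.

L=[[1,0,0,0],[3,1,0,0],[-4,0,1,0],[-2,1,2,1]] U=[[2,1,0,1],[0,2,-4,3],[0,0,3,-1],[0,0,0,-4]]

  row1 -= 3·row0 → [0,2,-4,3]
  row2 -= -4·row0 → [0,0,3,-1]
  row3 -= -2·row0 → [0,2,2,-3]
  row2 -= 0·row1 → [0,0,3,-1]
  row3 -= 1·row1 → [0,0,6,-6]
  row3 -= 2·row2 → [0,0,0,-4]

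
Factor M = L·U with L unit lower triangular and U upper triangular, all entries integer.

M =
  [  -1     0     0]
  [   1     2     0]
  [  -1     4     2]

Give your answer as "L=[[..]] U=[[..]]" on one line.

  row1 -= -1·row0 → [0,2,0]
  row2 -= 1·row0 → [0,4,2]
  row2 -= 2·row1 → [0,0,2]

L=[[1,0,0],[-1,1,0],[1,2,1]] U=[[-1,0,0],[0,2,0],[0,0,2]]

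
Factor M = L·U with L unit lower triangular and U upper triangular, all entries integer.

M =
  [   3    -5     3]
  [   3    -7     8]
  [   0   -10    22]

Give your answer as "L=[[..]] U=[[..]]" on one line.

  R1 -= 1·R0 → [0,-2,5]
  R2 -= 0·R0 → [0,-10,22]
  R2 -= 5·R1 → [0,0,-3]

L=[[1,0,0],[1,1,0],[0,5,1]] U=[[3,-5,3],[0,-2,5],[0,0,-3]]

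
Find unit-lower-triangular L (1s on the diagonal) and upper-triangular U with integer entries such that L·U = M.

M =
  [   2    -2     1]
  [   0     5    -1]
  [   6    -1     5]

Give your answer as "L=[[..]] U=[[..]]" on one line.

  r1 -= 0·r0 → [0,5,-1]
  r2 -= 3·r0 → [0,5,2]
  r2 -= 1·r1 → [0,0,3]

L=[[1,0,0],[0,1,0],[3,1,1]] U=[[2,-2,1],[0,5,-1],[0,0,3]]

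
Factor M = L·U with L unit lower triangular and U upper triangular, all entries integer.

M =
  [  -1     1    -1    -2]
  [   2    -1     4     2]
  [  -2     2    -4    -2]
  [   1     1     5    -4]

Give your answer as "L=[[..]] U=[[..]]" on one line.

L=[[1,0,0,0],[-2,1,0,0],[2,0,1,0],[-1,2,0,1]] U=[[-1,1,-1,-2],[0,1,2,-2],[0,0,-2,2],[0,0,0,-2]]

  row1 -= -2·row0 → [0,1,2,-2]
  row2 -= 2·row0 → [0,0,-2,2]
  row3 -= -1·row0 → [0,2,4,-6]
  row2 -= 0·row1 → [0,0,-2,2]
  row3 -= 2·row1 → [0,0,0,-2]
  row3 -= 0·row2 → [0,0,0,-2]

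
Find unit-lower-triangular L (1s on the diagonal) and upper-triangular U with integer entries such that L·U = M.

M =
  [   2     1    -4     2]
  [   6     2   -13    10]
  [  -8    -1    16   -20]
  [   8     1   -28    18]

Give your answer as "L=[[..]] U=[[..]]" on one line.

  row1 -= 3·row0 → [0,-1,-1,4]
  row2 -= -4·row0 → [0,3,0,-12]
  row3 -= 4·row0 → [0,-3,-12,10]
  row2 -= -3·row1 → [0,0,-3,0]
  row3 -= 3·row1 → [0,0,-9,-2]
  row3 -= 3·row2 → [0,0,0,-2]

L=[[1,0,0,0],[3,1,0,0],[-4,-3,1,0],[4,3,3,1]] U=[[2,1,-4,2],[0,-1,-1,4],[0,0,-3,0],[0,0,0,-2]]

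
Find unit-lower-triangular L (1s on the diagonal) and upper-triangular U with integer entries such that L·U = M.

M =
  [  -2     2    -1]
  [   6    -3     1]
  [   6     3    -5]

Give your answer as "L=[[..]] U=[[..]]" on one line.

  r1 -= -3·r0 → [0,3,-2]
  r2 -= -3·r0 → [0,9,-8]
  r2 -= 3·r1 → [0,0,-2]

L=[[1,0,0],[-3,1,0],[-3,3,1]] U=[[-2,2,-1],[0,3,-2],[0,0,-2]]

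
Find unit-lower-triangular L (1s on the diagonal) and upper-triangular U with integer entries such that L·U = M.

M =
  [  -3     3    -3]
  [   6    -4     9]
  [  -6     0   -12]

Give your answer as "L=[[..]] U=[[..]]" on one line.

L=[[1,0,0],[-2,1,0],[2,-3,1]] U=[[-3,3,-3],[0,2,3],[0,0,3]]

  row1 -= -2·row0 → [0,2,3]
  row2 -= 2·row0 → [0,-6,-6]
  row2 -= -3·row1 → [0,0,3]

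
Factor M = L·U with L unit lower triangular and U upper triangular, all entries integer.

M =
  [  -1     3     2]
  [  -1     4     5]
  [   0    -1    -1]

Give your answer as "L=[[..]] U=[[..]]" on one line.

L=[[1,0,0],[1,1,0],[0,-1,1]] U=[[-1,3,2],[0,1,3],[0,0,2]]

  r1 -= 1·r0 → [0,1,3]
  r2 -= 0·r0 → [0,-1,-1]
  r2 -= -1·r1 → [0,0,2]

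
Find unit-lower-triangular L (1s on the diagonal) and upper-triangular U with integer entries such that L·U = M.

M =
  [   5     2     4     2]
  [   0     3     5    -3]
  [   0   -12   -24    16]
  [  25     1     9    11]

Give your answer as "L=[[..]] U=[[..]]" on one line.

L=[[1,0,0,0],[0,1,0,0],[0,-4,1,0],[5,-3,-1,1]] U=[[5,2,4,2],[0,3,5,-3],[0,0,-4,4],[0,0,0,-4]]

  r1 -= 0·r0 → [0,3,5,-3]
  r2 -= 0·r0 → [0,-12,-24,16]
  r3 -= 5·r0 → [0,-9,-11,1]
  r2 -= -4·r1 → [0,0,-4,4]
  r3 -= -3·r1 → [0,0,4,-8]
  r3 -= -1·r2 → [0,0,0,-4]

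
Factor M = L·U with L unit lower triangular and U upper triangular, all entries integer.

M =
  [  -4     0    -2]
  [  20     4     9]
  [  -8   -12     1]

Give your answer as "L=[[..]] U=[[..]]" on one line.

L=[[1,0,0],[-5,1,0],[2,-3,1]] U=[[-4,0,-2],[0,4,-1],[0,0,2]]

  R1 -= -5·R0 → [0,4,-1]
  R2 -= 2·R0 → [0,-12,5]
  R2 -= -3·R1 → [0,0,2]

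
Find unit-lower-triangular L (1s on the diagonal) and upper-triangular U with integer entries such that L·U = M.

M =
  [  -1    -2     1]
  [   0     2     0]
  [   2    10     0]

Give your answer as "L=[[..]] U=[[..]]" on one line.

  row1 -= 0·row0 → [0,2,0]
  row2 -= -2·row0 → [0,6,2]
  row2 -= 3·row1 → [0,0,2]

L=[[1,0,0],[0,1,0],[-2,3,1]] U=[[-1,-2,1],[0,2,0],[0,0,2]]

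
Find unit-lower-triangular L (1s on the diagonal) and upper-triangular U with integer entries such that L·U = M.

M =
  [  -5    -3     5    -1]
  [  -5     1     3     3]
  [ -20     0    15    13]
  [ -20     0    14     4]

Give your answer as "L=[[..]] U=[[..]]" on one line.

L=[[1,0,0,0],[1,1,0,0],[4,3,1,0],[4,3,0,1]] U=[[-5,-3,5,-1],[0,4,-2,4],[0,0,1,5],[0,0,0,-4]]

  row1 -= 1·row0 → [0,4,-2,4]
  row2 -= 4·row0 → [0,12,-5,17]
  row3 -= 4·row0 → [0,12,-6,8]
  row2 -= 3·row1 → [0,0,1,5]
  row3 -= 3·row1 → [0,0,0,-4]
  row3 -= 0·row2 → [0,0,0,-4]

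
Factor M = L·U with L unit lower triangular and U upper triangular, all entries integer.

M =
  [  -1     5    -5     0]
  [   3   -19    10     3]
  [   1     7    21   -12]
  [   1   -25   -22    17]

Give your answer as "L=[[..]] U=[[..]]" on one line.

L=[[1,0,0,0],[-3,1,0,0],[-1,-3,1,0],[-1,5,-2,1]] U=[[-1,5,-5,0],[0,-4,-5,3],[0,0,1,-3],[0,0,0,-4]]

  R1 -= -3·R0 → [0,-4,-5,3]
  R2 -= -1·R0 → [0,12,16,-12]
  R3 -= -1·R0 → [0,-20,-27,17]
  R2 -= -3·R1 → [0,0,1,-3]
  R3 -= 5·R1 → [0,0,-2,2]
  R3 -= -2·R2 → [0,0,0,-4]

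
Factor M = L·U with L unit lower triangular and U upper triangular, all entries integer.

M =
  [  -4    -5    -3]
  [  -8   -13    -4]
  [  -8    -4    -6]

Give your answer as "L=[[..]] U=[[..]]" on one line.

L=[[1,0,0],[2,1,0],[2,-2,1]] U=[[-4,-5,-3],[0,-3,2],[0,0,4]]

  R1 -= 2·R0 → [0,-3,2]
  R2 -= 2·R0 → [0,6,0]
  R2 -= -2·R1 → [0,0,4]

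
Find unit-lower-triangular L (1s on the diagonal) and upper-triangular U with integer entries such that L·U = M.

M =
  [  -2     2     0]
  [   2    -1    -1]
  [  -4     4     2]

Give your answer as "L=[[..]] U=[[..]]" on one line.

L=[[1,0,0],[-1,1,0],[2,0,1]] U=[[-2,2,0],[0,1,-1],[0,0,2]]

  r1 -= -1·r0 → [0,1,-1]
  r2 -= 2·r0 → [0,0,2]
  r2 -= 0·r1 → [0,0,2]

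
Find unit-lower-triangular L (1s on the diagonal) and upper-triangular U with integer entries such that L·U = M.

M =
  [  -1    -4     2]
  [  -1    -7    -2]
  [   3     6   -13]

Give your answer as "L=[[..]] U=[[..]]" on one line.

  r1 -= 1·r0 → [0,-3,-4]
  r2 -= -3·r0 → [0,-6,-7]
  r2 -= 2·r1 → [0,0,1]

L=[[1,0,0],[1,1,0],[-3,2,1]] U=[[-1,-4,2],[0,-3,-4],[0,0,1]]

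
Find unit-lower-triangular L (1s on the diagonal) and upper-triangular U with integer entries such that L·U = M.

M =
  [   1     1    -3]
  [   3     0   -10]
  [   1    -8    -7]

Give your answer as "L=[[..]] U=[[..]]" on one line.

  r1 -= 3·r0 → [0,-3,-1]
  r2 -= 1·r0 → [0,-9,-4]
  r2 -= 3·r1 → [0,0,-1]

L=[[1,0,0],[3,1,0],[1,3,1]] U=[[1,1,-3],[0,-3,-1],[0,0,-1]]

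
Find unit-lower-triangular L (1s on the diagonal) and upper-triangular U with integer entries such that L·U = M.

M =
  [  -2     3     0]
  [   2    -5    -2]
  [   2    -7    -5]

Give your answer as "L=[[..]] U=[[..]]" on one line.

  row1 -= -1·row0 → [0,-2,-2]
  row2 -= -1·row0 → [0,-4,-5]
  row2 -= 2·row1 → [0,0,-1]

L=[[1,0,0],[-1,1,0],[-1,2,1]] U=[[-2,3,0],[0,-2,-2],[0,0,-1]]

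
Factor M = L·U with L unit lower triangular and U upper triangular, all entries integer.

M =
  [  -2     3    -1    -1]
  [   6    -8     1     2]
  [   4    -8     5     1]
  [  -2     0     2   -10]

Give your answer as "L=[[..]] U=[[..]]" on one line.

  row1 -= -3·row0 → [0,1,-2,-1]
  row2 -= -2·row0 → [0,-2,3,-1]
  row3 -= 1·row0 → [0,-3,3,-9]
  row2 -= -2·row1 → [0,0,-1,-3]
  row3 -= -3·row1 → [0,0,-3,-12]
  row3 -= 3·row2 → [0,0,0,-3]

L=[[1,0,0,0],[-3,1,0,0],[-2,-2,1,0],[1,-3,3,1]] U=[[-2,3,-1,-1],[0,1,-2,-1],[0,0,-1,-3],[0,0,0,-3]]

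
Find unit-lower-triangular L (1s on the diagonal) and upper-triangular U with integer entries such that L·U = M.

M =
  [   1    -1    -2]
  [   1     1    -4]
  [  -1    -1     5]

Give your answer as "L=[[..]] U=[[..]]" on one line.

  R1 -= 1·R0 → [0,2,-2]
  R2 -= -1·R0 → [0,-2,3]
  R2 -= -1·R1 → [0,0,1]

L=[[1,0,0],[1,1,0],[-1,-1,1]] U=[[1,-1,-2],[0,2,-2],[0,0,1]]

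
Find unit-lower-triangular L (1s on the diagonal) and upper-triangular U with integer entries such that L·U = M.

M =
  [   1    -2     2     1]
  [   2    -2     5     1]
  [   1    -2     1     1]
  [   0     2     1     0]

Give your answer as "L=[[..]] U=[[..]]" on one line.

L=[[1,0,0,0],[2,1,0,0],[1,0,1,0],[0,1,0,1]] U=[[1,-2,2,1],[0,2,1,-1],[0,0,-1,0],[0,0,0,1]]

  R1 -= 2·R0 → [0,2,1,-1]
  R2 -= 1·R0 → [0,0,-1,0]
  R3 -= 0·R0 → [0,2,1,0]
  R2 -= 0·R1 → [0,0,-1,0]
  R3 -= 1·R1 → [0,0,0,1]
  R3 -= 0·R2 → [0,0,0,1]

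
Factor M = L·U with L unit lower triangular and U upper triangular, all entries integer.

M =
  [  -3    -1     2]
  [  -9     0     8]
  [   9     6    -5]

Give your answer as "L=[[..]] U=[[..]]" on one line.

L=[[1,0,0],[3,1,0],[-3,1,1]] U=[[-3,-1,2],[0,3,2],[0,0,-1]]

  row1 -= 3·row0 → [0,3,2]
  row2 -= -3·row0 → [0,3,1]
  row2 -= 1·row1 → [0,0,-1]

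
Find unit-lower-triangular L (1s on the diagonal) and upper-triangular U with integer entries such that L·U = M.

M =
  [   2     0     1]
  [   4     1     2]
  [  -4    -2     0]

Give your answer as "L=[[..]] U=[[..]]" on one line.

L=[[1,0,0],[2,1,0],[-2,-2,1]] U=[[2,0,1],[0,1,0],[0,0,2]]

  r1 -= 2·r0 → [0,1,0]
  r2 -= -2·r0 → [0,-2,2]
  r2 -= -2·r1 → [0,0,2]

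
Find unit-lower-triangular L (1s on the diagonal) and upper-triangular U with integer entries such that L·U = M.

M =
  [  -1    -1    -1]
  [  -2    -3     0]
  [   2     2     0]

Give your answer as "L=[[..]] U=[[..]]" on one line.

L=[[1,0,0],[2,1,0],[-2,0,1]] U=[[-1,-1,-1],[0,-1,2],[0,0,-2]]

  row1 -= 2·row0 → [0,-1,2]
  row2 -= -2·row0 → [0,0,-2]
  row2 -= 0·row1 → [0,0,-2]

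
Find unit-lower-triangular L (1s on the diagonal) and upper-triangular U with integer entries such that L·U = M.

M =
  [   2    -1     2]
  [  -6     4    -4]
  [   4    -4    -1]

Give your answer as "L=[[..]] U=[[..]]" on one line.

L=[[1,0,0],[-3,1,0],[2,-2,1]] U=[[2,-1,2],[0,1,2],[0,0,-1]]

  r1 -= -3·r0 → [0,1,2]
  r2 -= 2·r0 → [0,-2,-5]
  r2 -= -2·r1 → [0,0,-1]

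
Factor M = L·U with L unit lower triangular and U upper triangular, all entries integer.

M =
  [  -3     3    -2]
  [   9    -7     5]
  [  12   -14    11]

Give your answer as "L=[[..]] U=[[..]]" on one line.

  r1 -= -3·r0 → [0,2,-1]
  r2 -= -4·r0 → [0,-2,3]
  r2 -= -1·r1 → [0,0,2]

L=[[1,0,0],[-3,1,0],[-4,-1,1]] U=[[-3,3,-2],[0,2,-1],[0,0,2]]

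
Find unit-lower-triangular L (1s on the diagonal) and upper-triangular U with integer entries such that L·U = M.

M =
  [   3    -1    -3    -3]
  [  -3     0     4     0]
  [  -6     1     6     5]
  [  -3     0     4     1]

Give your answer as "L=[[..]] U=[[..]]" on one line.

L=[[1,0,0,0],[-1,1,0,0],[-2,1,1,0],[-1,1,0,1]] U=[[3,-1,-3,-3],[0,-1,1,-3],[0,0,-1,2],[0,0,0,1]]

  row1 -= -1·row0 → [0,-1,1,-3]
  row2 -= -2·row0 → [0,-1,0,-1]
  row3 -= -1·row0 → [0,-1,1,-2]
  row2 -= 1·row1 → [0,0,-1,2]
  row3 -= 1·row1 → [0,0,0,1]
  row3 -= 0·row2 → [0,0,0,1]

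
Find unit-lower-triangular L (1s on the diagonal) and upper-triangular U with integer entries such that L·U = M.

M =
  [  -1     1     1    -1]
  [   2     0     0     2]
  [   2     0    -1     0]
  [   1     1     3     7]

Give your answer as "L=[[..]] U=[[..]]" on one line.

L=[[1,0,0,0],[-2,1,0,0],[-2,1,1,0],[-1,1,-2,1]] U=[[-1,1,1,-1],[0,2,2,0],[0,0,-1,-2],[0,0,0,2]]

  r1 -= -2·r0 → [0,2,2,0]
  r2 -= -2·r0 → [0,2,1,-2]
  r3 -= -1·r0 → [0,2,4,6]
  r2 -= 1·r1 → [0,0,-1,-2]
  r3 -= 1·r1 → [0,0,2,6]
  r3 -= -2·r2 → [0,0,0,2]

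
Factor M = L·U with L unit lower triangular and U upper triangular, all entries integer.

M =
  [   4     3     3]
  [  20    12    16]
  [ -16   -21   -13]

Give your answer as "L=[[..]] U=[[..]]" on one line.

  r1 -= 5·r0 → [0,-3,1]
  r2 -= -4·r0 → [0,-9,-1]
  r2 -= 3·r1 → [0,0,-4]

L=[[1,0,0],[5,1,0],[-4,3,1]] U=[[4,3,3],[0,-3,1],[0,0,-4]]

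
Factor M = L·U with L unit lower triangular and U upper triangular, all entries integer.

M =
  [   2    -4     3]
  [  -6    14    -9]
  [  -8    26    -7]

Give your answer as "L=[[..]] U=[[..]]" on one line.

  R1 -= -3·R0 → [0,2,0]
  R2 -= -4·R0 → [0,10,5]
  R2 -= 5·R1 → [0,0,5]

L=[[1,0,0],[-3,1,0],[-4,5,1]] U=[[2,-4,3],[0,2,0],[0,0,5]]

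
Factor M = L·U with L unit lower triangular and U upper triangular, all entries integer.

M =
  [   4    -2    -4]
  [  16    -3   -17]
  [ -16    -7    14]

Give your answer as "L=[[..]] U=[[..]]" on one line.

L=[[1,0,0],[4,1,0],[-4,-3,1]] U=[[4,-2,-4],[0,5,-1],[0,0,-5]]

  r1 -= 4·r0 → [0,5,-1]
  r2 -= -4·r0 → [0,-15,-2]
  r2 -= -3·r1 → [0,0,-5]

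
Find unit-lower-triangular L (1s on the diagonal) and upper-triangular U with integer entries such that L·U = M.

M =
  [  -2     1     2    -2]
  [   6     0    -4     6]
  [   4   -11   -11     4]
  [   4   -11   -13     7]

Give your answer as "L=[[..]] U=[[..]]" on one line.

  row1 -= -3·row0 → [0,3,2,0]
  row2 -= -2·row0 → [0,-9,-7,0]
  row3 -= -2·row0 → [0,-9,-9,3]
  row2 -= -3·row1 → [0,0,-1,0]
  row3 -= -3·row1 → [0,0,-3,3]
  row3 -= 3·row2 → [0,0,0,3]

L=[[1,0,0,0],[-3,1,0,0],[-2,-3,1,0],[-2,-3,3,1]] U=[[-2,1,2,-2],[0,3,2,0],[0,0,-1,0],[0,0,0,3]]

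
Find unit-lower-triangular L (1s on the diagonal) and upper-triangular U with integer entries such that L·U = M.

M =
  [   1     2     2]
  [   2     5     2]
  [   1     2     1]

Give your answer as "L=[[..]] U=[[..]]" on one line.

L=[[1,0,0],[2,1,0],[1,0,1]] U=[[1,2,2],[0,1,-2],[0,0,-1]]

  R1 -= 2·R0 → [0,1,-2]
  R2 -= 1·R0 → [0,0,-1]
  R2 -= 0·R1 → [0,0,-1]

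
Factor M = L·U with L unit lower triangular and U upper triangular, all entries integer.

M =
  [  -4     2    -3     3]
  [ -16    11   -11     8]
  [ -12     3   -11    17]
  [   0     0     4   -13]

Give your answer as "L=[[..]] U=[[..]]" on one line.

L=[[1,0,0,0],[4,1,0,0],[3,-1,1,0],[0,0,-4,1]] U=[[-4,2,-3,3],[0,3,1,-4],[0,0,-1,4],[0,0,0,3]]

  row1 -= 4·row0 → [0,3,1,-4]
  row2 -= 3·row0 → [0,-3,-2,8]
  row3 -= 0·row0 → [0,0,4,-13]
  row2 -= -1·row1 → [0,0,-1,4]
  row3 -= 0·row1 → [0,0,4,-13]
  row3 -= -4·row2 → [0,0,0,3]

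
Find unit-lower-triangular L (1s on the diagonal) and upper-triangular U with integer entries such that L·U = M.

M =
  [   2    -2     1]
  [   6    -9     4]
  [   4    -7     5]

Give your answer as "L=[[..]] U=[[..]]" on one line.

L=[[1,0,0],[3,1,0],[2,1,1]] U=[[2,-2,1],[0,-3,1],[0,0,2]]

  R1 -= 3·R0 → [0,-3,1]
  R2 -= 2·R0 → [0,-3,3]
  R2 -= 1·R1 → [0,0,2]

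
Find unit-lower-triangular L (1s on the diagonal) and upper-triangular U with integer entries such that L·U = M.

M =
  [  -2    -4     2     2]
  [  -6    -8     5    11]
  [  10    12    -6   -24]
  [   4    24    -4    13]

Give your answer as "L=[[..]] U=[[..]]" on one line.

  row1 -= 3·row0 → [0,4,-1,5]
  row2 -= -5·row0 → [0,-8,4,-14]
  row3 -= -2·row0 → [0,16,0,17]
  row2 -= -2·row1 → [0,0,2,-4]
  row3 -= 4·row1 → [0,0,4,-3]
  row3 -= 2·row2 → [0,0,0,5]

L=[[1,0,0,0],[3,1,0,0],[-5,-2,1,0],[-2,4,2,1]] U=[[-2,-4,2,2],[0,4,-1,5],[0,0,2,-4],[0,0,0,5]]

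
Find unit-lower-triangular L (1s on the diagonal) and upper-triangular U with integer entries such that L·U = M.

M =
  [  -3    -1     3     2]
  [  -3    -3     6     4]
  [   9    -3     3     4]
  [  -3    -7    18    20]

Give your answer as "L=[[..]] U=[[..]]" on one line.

  row1 -= 1·row0 → [0,-2,3,2]
  row2 -= -3·row0 → [0,-6,12,10]
  row3 -= 1·row0 → [0,-6,15,18]
  row2 -= 3·row1 → [0,0,3,4]
  row3 -= 3·row1 → [0,0,6,12]
  row3 -= 2·row2 → [0,0,0,4]

L=[[1,0,0,0],[1,1,0,0],[-3,3,1,0],[1,3,2,1]] U=[[-3,-1,3,2],[0,-2,3,2],[0,0,3,4],[0,0,0,4]]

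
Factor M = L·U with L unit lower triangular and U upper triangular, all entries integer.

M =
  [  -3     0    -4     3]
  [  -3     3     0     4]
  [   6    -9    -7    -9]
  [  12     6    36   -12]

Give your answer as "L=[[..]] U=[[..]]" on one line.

  row1 -= 1·row0 → [0,3,4,1]
  row2 -= -2·row0 → [0,-9,-15,-3]
  row3 -= -4·row0 → [0,6,20,0]
  row2 -= -3·row1 → [0,0,-3,0]
  row3 -= 2·row1 → [0,0,12,-2]
  row3 -= -4·row2 → [0,0,0,-2]

L=[[1,0,0,0],[1,1,0,0],[-2,-3,1,0],[-4,2,-4,1]] U=[[-3,0,-4,3],[0,3,4,1],[0,0,-3,0],[0,0,0,-2]]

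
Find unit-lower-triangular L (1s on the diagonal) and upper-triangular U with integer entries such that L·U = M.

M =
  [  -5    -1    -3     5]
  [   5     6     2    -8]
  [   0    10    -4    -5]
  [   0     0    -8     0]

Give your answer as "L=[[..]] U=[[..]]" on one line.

L=[[1,0,0,0],[-1,1,0,0],[0,2,1,0],[0,0,4,1]] U=[[-5,-1,-3,5],[0,5,-1,-3],[0,0,-2,1],[0,0,0,-4]]

  r1 -= -1·r0 → [0,5,-1,-3]
  r2 -= 0·r0 → [0,10,-4,-5]
  r3 -= 0·r0 → [0,0,-8,0]
  r2 -= 2·r1 → [0,0,-2,1]
  r3 -= 0·r1 → [0,0,-8,0]
  r3 -= 4·r2 → [0,0,0,-4]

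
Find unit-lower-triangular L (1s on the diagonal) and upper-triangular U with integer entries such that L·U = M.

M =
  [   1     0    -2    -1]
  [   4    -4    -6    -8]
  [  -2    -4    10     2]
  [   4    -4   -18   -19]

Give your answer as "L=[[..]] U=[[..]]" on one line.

  row1 -= 4·row0 → [0,-4,2,-4]
  row2 -= -2·row0 → [0,-4,6,0]
  row3 -= 4·row0 → [0,-4,-10,-15]
  row2 -= 1·row1 → [0,0,4,4]
  row3 -= 1·row1 → [0,0,-12,-11]
  row3 -= -3·row2 → [0,0,0,1]

L=[[1,0,0,0],[4,1,0,0],[-2,1,1,0],[4,1,-3,1]] U=[[1,0,-2,-1],[0,-4,2,-4],[0,0,4,4],[0,0,0,1]]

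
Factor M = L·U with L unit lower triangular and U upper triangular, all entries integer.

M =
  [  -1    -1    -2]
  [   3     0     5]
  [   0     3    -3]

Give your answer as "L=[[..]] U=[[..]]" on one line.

L=[[1,0,0],[-3,1,0],[0,-1,1]] U=[[-1,-1,-2],[0,-3,-1],[0,0,-4]]

  R1 -= -3·R0 → [0,-3,-1]
  R2 -= 0·R0 → [0,3,-3]
  R2 -= -1·R1 → [0,0,-4]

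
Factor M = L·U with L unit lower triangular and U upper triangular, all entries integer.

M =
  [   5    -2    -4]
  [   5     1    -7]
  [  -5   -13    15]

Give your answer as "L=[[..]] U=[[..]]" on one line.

  r1 -= 1·r0 → [0,3,-3]
  r2 -= -1·r0 → [0,-15,11]
  r2 -= -5·r1 → [0,0,-4]

L=[[1,0,0],[1,1,0],[-1,-5,1]] U=[[5,-2,-4],[0,3,-3],[0,0,-4]]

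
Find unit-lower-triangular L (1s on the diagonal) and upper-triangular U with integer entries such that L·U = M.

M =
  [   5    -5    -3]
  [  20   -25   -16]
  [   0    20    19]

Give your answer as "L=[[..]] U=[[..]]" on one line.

  row1 -= 4·row0 → [0,-5,-4]
  row2 -= 0·row0 → [0,20,19]
  row2 -= -4·row1 → [0,0,3]

L=[[1,0,0],[4,1,0],[0,-4,1]] U=[[5,-5,-3],[0,-5,-4],[0,0,3]]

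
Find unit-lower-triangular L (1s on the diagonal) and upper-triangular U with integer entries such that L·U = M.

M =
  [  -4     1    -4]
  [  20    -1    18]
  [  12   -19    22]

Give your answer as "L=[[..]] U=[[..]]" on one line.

  r1 -= -5·r0 → [0,4,-2]
  r2 -= -3·r0 → [0,-16,10]
  r2 -= -4·r1 → [0,0,2]

L=[[1,0,0],[-5,1,0],[-3,-4,1]] U=[[-4,1,-4],[0,4,-2],[0,0,2]]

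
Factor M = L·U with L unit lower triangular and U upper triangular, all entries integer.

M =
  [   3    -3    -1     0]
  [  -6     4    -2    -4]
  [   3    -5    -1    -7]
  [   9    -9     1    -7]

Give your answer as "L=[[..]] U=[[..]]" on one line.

L=[[1,0,0,0],[-2,1,0,0],[1,1,1,0],[3,0,1,1]] U=[[3,-3,-1,0],[0,-2,-4,-4],[0,0,4,-3],[0,0,0,-4]]

  R1 -= -2·R0 → [0,-2,-4,-4]
  R2 -= 1·R0 → [0,-2,0,-7]
  R3 -= 3·R0 → [0,0,4,-7]
  R2 -= 1·R1 → [0,0,4,-3]
  R3 -= 0·R1 → [0,0,4,-7]
  R3 -= 1·R2 → [0,0,0,-4]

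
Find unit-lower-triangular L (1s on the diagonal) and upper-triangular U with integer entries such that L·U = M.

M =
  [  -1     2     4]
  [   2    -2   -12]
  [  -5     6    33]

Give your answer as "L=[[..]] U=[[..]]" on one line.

L=[[1,0,0],[-2,1,0],[5,-2,1]] U=[[-1,2,4],[0,2,-4],[0,0,5]]

  R1 -= -2·R0 → [0,2,-4]
  R2 -= 5·R0 → [0,-4,13]
  R2 -= -2·R1 → [0,0,5]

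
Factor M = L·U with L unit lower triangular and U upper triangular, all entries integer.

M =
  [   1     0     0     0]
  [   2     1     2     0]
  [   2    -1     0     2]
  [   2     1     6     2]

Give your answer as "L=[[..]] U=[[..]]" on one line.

L=[[1,0,0,0],[2,1,0,0],[2,-1,1,0],[2,1,2,1]] U=[[1,0,0,0],[0,1,2,0],[0,0,2,2],[0,0,0,-2]]

  R1 -= 2·R0 → [0,1,2,0]
  R2 -= 2·R0 → [0,-1,0,2]
  R3 -= 2·R0 → [0,1,6,2]
  R2 -= -1·R1 → [0,0,2,2]
  R3 -= 1·R1 → [0,0,4,2]
  R3 -= 2·R2 → [0,0,0,-2]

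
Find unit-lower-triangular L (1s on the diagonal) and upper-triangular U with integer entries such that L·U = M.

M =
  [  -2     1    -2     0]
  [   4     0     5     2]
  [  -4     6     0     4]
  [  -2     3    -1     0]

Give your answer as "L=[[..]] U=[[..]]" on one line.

  r1 -= -2·r0 → [0,2,1,2]
  r2 -= 2·r0 → [0,4,4,4]
  r3 -= 1·r0 → [0,2,1,0]
  r2 -= 2·r1 → [0,0,2,0]
  r3 -= 1·r1 → [0,0,0,-2]
  r3 -= 0·r2 → [0,0,0,-2]

L=[[1,0,0,0],[-2,1,0,0],[2,2,1,0],[1,1,0,1]] U=[[-2,1,-2,0],[0,2,1,2],[0,0,2,0],[0,0,0,-2]]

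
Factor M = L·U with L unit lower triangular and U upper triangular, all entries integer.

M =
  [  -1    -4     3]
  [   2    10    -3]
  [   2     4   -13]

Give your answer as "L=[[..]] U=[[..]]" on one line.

  r1 -= -2·r0 → [0,2,3]
  r2 -= -2·r0 → [0,-4,-7]
  r2 -= -2·r1 → [0,0,-1]

L=[[1,0,0],[-2,1,0],[-2,-2,1]] U=[[-1,-4,3],[0,2,3],[0,0,-1]]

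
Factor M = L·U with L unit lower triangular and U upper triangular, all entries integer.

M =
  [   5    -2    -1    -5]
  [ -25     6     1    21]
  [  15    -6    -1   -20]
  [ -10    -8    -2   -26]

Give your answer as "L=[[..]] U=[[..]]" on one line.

  R1 -= -5·R0 → [0,-4,-4,-4]
  R2 -= 3·R0 → [0,0,2,-5]
  R3 -= -2·R0 → [0,-12,-4,-36]
  R2 -= 0·R1 → [0,0,2,-5]
  R3 -= 3·R1 → [0,0,8,-24]
  R3 -= 4·R2 → [0,0,0,-4]

L=[[1,0,0,0],[-5,1,0,0],[3,0,1,0],[-2,3,4,1]] U=[[5,-2,-1,-5],[0,-4,-4,-4],[0,0,2,-5],[0,0,0,-4]]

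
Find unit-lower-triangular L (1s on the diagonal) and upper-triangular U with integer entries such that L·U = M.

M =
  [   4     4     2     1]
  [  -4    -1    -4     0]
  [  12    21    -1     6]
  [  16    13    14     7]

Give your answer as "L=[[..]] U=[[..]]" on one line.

  R1 -= -1·R0 → [0,3,-2,1]
  R2 -= 3·R0 → [0,9,-7,3]
  R3 -= 4·R0 → [0,-3,6,3]
  R2 -= 3·R1 → [0,0,-1,0]
  R3 -= -1·R1 → [0,0,4,4]
  R3 -= -4·R2 → [0,0,0,4]

L=[[1,0,0,0],[-1,1,0,0],[3,3,1,0],[4,-1,-4,1]] U=[[4,4,2,1],[0,3,-2,1],[0,0,-1,0],[0,0,0,4]]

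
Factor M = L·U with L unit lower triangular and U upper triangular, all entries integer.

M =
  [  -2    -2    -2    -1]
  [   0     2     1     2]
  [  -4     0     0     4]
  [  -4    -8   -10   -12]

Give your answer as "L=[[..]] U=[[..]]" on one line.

  R1 -= 0·R0 → [0,2,1,2]
  R2 -= 2·R0 → [0,4,4,6]
  R3 -= 2·R0 → [0,-4,-6,-10]
  R2 -= 2·R1 → [0,0,2,2]
  R3 -= -2·R1 → [0,0,-4,-6]
  R3 -= -2·R2 → [0,0,0,-2]

L=[[1,0,0,0],[0,1,0,0],[2,2,1,0],[2,-2,-2,1]] U=[[-2,-2,-2,-1],[0,2,1,2],[0,0,2,2],[0,0,0,-2]]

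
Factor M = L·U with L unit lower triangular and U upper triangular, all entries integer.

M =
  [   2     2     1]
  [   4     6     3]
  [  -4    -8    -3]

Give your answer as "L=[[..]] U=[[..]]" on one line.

L=[[1,0,0],[2,1,0],[-2,-2,1]] U=[[2,2,1],[0,2,1],[0,0,1]]

  row1 -= 2·row0 → [0,2,1]
  row2 -= -2·row0 → [0,-4,-1]
  row2 -= -2·row1 → [0,0,1]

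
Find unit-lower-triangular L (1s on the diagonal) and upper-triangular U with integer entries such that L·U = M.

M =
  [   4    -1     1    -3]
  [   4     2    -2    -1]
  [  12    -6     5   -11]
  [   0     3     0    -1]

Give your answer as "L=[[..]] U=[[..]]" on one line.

L=[[1,0,0,0],[1,1,0,0],[3,-1,1,0],[0,1,-3,1]] U=[[4,-1,1,-3],[0,3,-3,2],[0,0,-1,0],[0,0,0,-3]]

  row1 -= 1·row0 → [0,3,-3,2]
  row2 -= 3·row0 → [0,-3,2,-2]
  row3 -= 0·row0 → [0,3,0,-1]
  row2 -= -1·row1 → [0,0,-1,0]
  row3 -= 1·row1 → [0,0,3,-3]
  row3 -= -3·row2 → [0,0,0,-3]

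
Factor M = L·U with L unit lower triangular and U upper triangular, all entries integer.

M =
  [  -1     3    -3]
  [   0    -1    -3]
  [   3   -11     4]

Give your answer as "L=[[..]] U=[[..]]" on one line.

L=[[1,0,0],[0,1,0],[-3,2,1]] U=[[-1,3,-3],[0,-1,-3],[0,0,1]]

  row1 -= 0·row0 → [0,-1,-3]
  row2 -= -3·row0 → [0,-2,-5]
  row2 -= 2·row1 → [0,0,1]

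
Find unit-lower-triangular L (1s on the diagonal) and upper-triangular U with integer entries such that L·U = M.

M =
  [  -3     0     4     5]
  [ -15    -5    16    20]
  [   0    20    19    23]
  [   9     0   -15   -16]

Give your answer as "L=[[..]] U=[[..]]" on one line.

  R1 -= 5·R0 → [0,-5,-4,-5]
  R2 -= 0·R0 → [0,20,19,23]
  R3 -= -3·R0 → [0,0,-3,-1]
  R2 -= -4·R1 → [0,0,3,3]
  R3 -= 0·R1 → [0,0,-3,-1]
  R3 -= -1·R2 → [0,0,0,2]

L=[[1,0,0,0],[5,1,0,0],[0,-4,1,0],[-3,0,-1,1]] U=[[-3,0,4,5],[0,-5,-4,-5],[0,0,3,3],[0,0,0,2]]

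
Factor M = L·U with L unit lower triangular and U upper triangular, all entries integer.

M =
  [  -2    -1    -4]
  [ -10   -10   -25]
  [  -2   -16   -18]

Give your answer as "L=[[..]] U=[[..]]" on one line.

  r1 -= 5·r0 → [0,-5,-5]
  r2 -= 1·r0 → [0,-15,-14]
  r2 -= 3·r1 → [0,0,1]

L=[[1,0,0],[5,1,0],[1,3,1]] U=[[-2,-1,-4],[0,-5,-5],[0,0,1]]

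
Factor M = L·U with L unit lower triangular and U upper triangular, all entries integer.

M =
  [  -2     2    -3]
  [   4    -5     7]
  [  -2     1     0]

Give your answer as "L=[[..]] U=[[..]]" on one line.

L=[[1,0,0],[-2,1,0],[1,1,1]] U=[[-2,2,-3],[0,-1,1],[0,0,2]]

  R1 -= -2·R0 → [0,-1,1]
  R2 -= 1·R0 → [0,-1,3]
  R2 -= 1·R1 → [0,0,2]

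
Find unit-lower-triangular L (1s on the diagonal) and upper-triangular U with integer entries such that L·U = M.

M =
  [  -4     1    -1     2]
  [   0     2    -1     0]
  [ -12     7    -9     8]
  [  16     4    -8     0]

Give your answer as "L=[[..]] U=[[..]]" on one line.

  row1 -= 0·row0 → [0,2,-1,0]
  row2 -= 3·row0 → [0,4,-6,2]
  row3 -= -4·row0 → [0,8,-12,8]
  row2 -= 2·row1 → [0,0,-4,2]
  row3 -= 4·row1 → [0,0,-8,8]
  row3 -= 2·row2 → [0,0,0,4]

L=[[1,0,0,0],[0,1,0,0],[3,2,1,0],[-4,4,2,1]] U=[[-4,1,-1,2],[0,2,-1,0],[0,0,-4,2],[0,0,0,4]]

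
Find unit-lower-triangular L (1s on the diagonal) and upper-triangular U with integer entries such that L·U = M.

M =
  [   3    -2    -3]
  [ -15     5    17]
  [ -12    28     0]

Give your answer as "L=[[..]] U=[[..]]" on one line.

L=[[1,0,0],[-5,1,0],[-4,-4,1]] U=[[3,-2,-3],[0,-5,2],[0,0,-4]]

  row1 -= -5·row0 → [0,-5,2]
  row2 -= -4·row0 → [0,20,-12]
  row2 -= -4·row1 → [0,0,-4]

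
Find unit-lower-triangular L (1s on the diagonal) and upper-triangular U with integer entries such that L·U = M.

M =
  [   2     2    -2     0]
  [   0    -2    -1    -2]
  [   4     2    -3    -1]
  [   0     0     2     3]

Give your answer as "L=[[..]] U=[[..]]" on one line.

  row1 -= 0·row0 → [0,-2,-1,-2]
  row2 -= 2·row0 → [0,-2,1,-1]
  row3 -= 0·row0 → [0,0,2,3]
  row2 -= 1·row1 → [0,0,2,1]
  row3 -= 0·row1 → [0,0,2,3]
  row3 -= 1·row2 → [0,0,0,2]

L=[[1,0,0,0],[0,1,0,0],[2,1,1,0],[0,0,1,1]] U=[[2,2,-2,0],[0,-2,-1,-2],[0,0,2,1],[0,0,0,2]]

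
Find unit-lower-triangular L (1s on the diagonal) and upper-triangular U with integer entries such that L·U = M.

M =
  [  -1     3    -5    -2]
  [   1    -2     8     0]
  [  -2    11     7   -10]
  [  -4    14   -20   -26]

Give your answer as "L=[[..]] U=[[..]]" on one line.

L=[[1,0,0,0],[-1,1,0,0],[2,5,1,0],[4,2,-3,1]] U=[[-1,3,-5,-2],[0,1,3,-2],[0,0,2,4],[0,0,0,-2]]

  R1 -= -1·R0 → [0,1,3,-2]
  R2 -= 2·R0 → [0,5,17,-6]
  R3 -= 4·R0 → [0,2,0,-18]
  R2 -= 5·R1 → [0,0,2,4]
  R3 -= 2·R1 → [0,0,-6,-14]
  R3 -= -3·R2 → [0,0,0,-2]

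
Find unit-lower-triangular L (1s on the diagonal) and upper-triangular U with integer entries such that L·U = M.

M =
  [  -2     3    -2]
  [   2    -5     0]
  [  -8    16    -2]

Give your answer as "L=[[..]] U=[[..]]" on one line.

L=[[1,0,0],[-1,1,0],[4,-2,1]] U=[[-2,3,-2],[0,-2,-2],[0,0,2]]

  r1 -= -1·r0 → [0,-2,-2]
  r2 -= 4·r0 → [0,4,6]
  r2 -= -2·r1 → [0,0,2]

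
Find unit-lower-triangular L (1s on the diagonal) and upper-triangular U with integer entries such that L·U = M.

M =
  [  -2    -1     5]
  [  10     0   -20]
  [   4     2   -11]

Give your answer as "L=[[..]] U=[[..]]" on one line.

  r1 -= -5·r0 → [0,-5,5]
  r2 -= -2·r0 → [0,0,-1]
  r2 -= 0·r1 → [0,0,-1]

L=[[1,0,0],[-5,1,0],[-2,0,1]] U=[[-2,-1,5],[0,-5,5],[0,0,-1]]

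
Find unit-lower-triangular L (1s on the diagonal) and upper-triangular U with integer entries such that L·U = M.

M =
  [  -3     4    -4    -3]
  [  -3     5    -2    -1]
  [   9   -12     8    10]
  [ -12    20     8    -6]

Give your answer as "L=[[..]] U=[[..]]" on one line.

L=[[1,0,0,0],[1,1,0,0],[-3,0,1,0],[4,4,-4,1]] U=[[-3,4,-4,-3],[0,1,2,2],[0,0,-4,1],[0,0,0,2]]

  R1 -= 1·R0 → [0,1,2,2]
  R2 -= -3·R0 → [0,0,-4,1]
  R3 -= 4·R0 → [0,4,24,6]
  R2 -= 0·R1 → [0,0,-4,1]
  R3 -= 4·R1 → [0,0,16,-2]
  R3 -= -4·R2 → [0,0,0,2]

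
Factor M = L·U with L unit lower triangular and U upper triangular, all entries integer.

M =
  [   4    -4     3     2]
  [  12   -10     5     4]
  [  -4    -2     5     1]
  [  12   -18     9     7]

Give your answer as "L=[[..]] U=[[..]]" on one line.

  row1 -= 3·row0 → [0,2,-4,-2]
  row2 -= -1·row0 → [0,-6,8,3]
  row3 -= 3·row0 → [0,-6,0,1]
  row2 -= -3·row1 → [0,0,-4,-3]
  row3 -= -3·row1 → [0,0,-12,-5]
  row3 -= 3·row2 → [0,0,0,4]

L=[[1,0,0,0],[3,1,0,0],[-1,-3,1,0],[3,-3,3,1]] U=[[4,-4,3,2],[0,2,-4,-2],[0,0,-4,-3],[0,0,0,4]]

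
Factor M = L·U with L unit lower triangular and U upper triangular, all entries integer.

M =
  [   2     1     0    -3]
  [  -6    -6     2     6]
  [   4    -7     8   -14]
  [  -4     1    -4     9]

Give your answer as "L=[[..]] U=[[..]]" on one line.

  R1 -= -3·R0 → [0,-3,2,-3]
  R2 -= 2·R0 → [0,-9,8,-8]
  R3 -= -2·R0 → [0,3,-4,3]
  R2 -= 3·R1 → [0,0,2,1]
  R3 -= -1·R1 → [0,0,-2,0]
  R3 -= -1·R2 → [0,0,0,1]

L=[[1,0,0,0],[-3,1,0,0],[2,3,1,0],[-2,-1,-1,1]] U=[[2,1,0,-3],[0,-3,2,-3],[0,0,2,1],[0,0,0,1]]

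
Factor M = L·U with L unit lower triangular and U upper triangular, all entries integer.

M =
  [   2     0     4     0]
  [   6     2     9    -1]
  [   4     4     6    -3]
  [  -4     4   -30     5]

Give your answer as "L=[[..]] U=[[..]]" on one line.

L=[[1,0,0,0],[3,1,0,0],[2,2,1,0],[-2,2,-4,1]] U=[[2,0,4,0],[0,2,-3,-1],[0,0,4,-1],[0,0,0,3]]

  r1 -= 3·r0 → [0,2,-3,-1]
  r2 -= 2·r0 → [0,4,-2,-3]
  r3 -= -2·r0 → [0,4,-22,5]
  r2 -= 2·r1 → [0,0,4,-1]
  r3 -= 2·r1 → [0,0,-16,7]
  r3 -= -4·r2 → [0,0,0,3]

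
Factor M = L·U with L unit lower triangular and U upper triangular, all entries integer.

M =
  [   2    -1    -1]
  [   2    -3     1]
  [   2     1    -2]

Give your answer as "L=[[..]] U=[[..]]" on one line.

L=[[1,0,0],[1,1,0],[1,-1,1]] U=[[2,-1,-1],[0,-2,2],[0,0,1]]

  r1 -= 1·r0 → [0,-2,2]
  r2 -= 1·r0 → [0,2,-1]
  r2 -= -1·r1 → [0,0,1]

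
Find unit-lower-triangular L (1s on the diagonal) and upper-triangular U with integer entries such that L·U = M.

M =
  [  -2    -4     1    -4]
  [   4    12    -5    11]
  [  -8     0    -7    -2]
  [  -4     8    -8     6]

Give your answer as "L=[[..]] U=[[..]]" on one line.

L=[[1,0,0,0],[-2,1,0,0],[4,4,1,0],[2,4,2,1]] U=[[-2,-4,1,-4],[0,4,-3,3],[0,0,1,2],[0,0,0,-2]]

  row1 -= -2·row0 → [0,4,-3,3]
  row2 -= 4·row0 → [0,16,-11,14]
  row3 -= 2·row0 → [0,16,-10,14]
  row2 -= 4·row1 → [0,0,1,2]
  row3 -= 4·row1 → [0,0,2,2]
  row3 -= 2·row2 → [0,0,0,-2]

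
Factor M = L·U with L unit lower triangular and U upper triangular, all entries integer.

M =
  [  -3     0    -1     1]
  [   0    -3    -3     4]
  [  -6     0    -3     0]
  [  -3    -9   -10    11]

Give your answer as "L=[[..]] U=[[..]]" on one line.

L=[[1,0,0,0],[0,1,0,0],[2,0,1,0],[1,3,0,1]] U=[[-3,0,-1,1],[0,-3,-3,4],[0,0,-1,-2],[0,0,0,-2]]

  row1 -= 0·row0 → [0,-3,-3,4]
  row2 -= 2·row0 → [0,0,-1,-2]
  row3 -= 1·row0 → [0,-9,-9,10]
  row2 -= 0·row1 → [0,0,-1,-2]
  row3 -= 3·row1 → [0,0,0,-2]
  row3 -= 0·row2 → [0,0,0,-2]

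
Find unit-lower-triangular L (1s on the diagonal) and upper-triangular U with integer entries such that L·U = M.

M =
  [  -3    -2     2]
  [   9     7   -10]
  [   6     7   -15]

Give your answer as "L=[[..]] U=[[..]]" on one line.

L=[[1,0,0],[-3,1,0],[-2,3,1]] U=[[-3,-2,2],[0,1,-4],[0,0,1]]

  R1 -= -3·R0 → [0,1,-4]
  R2 -= -2·R0 → [0,3,-11]
  R2 -= 3·R1 → [0,0,1]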